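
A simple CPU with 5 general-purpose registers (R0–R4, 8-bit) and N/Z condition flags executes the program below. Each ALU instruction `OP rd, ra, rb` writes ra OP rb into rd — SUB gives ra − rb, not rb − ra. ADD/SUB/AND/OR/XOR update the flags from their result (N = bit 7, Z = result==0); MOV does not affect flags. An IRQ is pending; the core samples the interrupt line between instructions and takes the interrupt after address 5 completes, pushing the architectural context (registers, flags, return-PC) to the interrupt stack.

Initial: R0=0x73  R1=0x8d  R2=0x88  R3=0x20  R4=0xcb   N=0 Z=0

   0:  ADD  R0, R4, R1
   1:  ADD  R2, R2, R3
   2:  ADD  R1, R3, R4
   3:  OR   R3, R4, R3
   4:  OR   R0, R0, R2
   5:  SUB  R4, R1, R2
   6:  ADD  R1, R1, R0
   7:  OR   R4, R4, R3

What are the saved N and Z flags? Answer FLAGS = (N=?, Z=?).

after  0: R0=0x58 R1=0x8d R2=0x88 R3=0x20 R4=0xcb  N=0 Z=0
after  1: R0=0x58 R1=0x8d R2=0xa8 R3=0x20 R4=0xcb  N=1 Z=0
after  2: R0=0x58 R1=0xeb R2=0xa8 R3=0x20 R4=0xcb  N=1 Z=0
after  3: R0=0x58 R1=0xeb R2=0xa8 R3=0xeb R4=0xcb  N=1 Z=0
after  4: R0=0xf8 R1=0xeb R2=0xa8 R3=0xeb R4=0xcb  N=1 Z=0
after  5: R0=0xf8 R1=0xeb R2=0xa8 R3=0xeb R4=0x43  N=0 Z=0
-- IRQ taken; context saved, return-PC = 6 --

FLAGS = (N=0, Z=0)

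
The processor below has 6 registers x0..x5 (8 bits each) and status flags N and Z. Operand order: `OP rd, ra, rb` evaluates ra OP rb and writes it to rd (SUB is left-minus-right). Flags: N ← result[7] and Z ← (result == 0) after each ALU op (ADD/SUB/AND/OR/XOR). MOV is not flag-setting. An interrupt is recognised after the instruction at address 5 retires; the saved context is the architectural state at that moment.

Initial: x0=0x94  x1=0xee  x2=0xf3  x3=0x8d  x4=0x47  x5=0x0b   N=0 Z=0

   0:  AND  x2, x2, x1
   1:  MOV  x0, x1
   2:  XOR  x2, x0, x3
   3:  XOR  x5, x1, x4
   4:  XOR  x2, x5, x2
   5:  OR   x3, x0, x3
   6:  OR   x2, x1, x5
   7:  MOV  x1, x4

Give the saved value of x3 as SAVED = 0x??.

after  0: x0=0x94 x1=0xee x2=0xe2 x3=0x8d x4=0x47 x5=0x0b  N=1 Z=0
after  1: x0=0xee x1=0xee x2=0xe2 x3=0x8d x4=0x47 x5=0x0b  N=1 Z=0
after  2: x0=0xee x1=0xee x2=0x63 x3=0x8d x4=0x47 x5=0x0b  N=0 Z=0
after  3: x0=0xee x1=0xee x2=0x63 x3=0x8d x4=0x47 x5=0xa9  N=1 Z=0
after  4: x0=0xee x1=0xee x2=0xca x3=0x8d x4=0x47 x5=0xa9  N=1 Z=0
after  5: x0=0xee x1=0xee x2=0xca x3=0xef x4=0x47 x5=0xa9  N=1 Z=0
-- IRQ taken; context saved, return-PC = 6 --

SAVED = 0xef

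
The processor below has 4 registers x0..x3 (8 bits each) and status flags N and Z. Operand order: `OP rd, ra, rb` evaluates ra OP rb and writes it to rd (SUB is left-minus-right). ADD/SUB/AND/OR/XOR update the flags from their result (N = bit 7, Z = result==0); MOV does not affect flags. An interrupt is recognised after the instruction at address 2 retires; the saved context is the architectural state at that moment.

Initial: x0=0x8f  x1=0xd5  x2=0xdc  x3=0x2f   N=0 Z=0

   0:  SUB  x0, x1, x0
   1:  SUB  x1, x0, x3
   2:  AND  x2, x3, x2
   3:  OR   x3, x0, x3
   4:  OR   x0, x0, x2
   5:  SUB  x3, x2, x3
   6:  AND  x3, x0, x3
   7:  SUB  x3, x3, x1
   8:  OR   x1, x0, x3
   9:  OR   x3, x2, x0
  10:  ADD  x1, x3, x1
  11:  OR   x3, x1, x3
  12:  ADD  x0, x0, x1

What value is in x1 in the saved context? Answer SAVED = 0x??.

after  0: x0=0x46 x1=0xd5 x2=0xdc x3=0x2f  N=0 Z=0
after  1: x0=0x46 x1=0x17 x2=0xdc x3=0x2f  N=0 Z=0
after  2: x0=0x46 x1=0x17 x2=0x0c x3=0x2f  N=0 Z=0
-- IRQ taken; context saved, return-PC = 3 --

SAVED = 0x17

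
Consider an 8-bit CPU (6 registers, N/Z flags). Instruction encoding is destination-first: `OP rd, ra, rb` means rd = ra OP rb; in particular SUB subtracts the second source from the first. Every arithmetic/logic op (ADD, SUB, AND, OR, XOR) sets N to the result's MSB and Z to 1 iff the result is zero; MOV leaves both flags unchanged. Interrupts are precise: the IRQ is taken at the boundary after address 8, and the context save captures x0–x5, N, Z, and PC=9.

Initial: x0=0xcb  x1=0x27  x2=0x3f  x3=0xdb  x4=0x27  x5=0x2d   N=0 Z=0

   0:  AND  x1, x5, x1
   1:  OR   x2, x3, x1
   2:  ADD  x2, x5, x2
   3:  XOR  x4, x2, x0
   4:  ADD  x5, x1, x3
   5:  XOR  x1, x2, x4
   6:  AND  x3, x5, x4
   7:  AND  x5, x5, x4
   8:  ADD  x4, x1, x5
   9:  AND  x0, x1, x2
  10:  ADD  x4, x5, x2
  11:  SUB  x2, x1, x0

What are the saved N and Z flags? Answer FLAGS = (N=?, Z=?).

after  0: x0=0xcb x1=0x25 x2=0x3f x3=0xdb x4=0x27 x5=0x2d  N=0 Z=0
after  1: x0=0xcb x1=0x25 x2=0xff x3=0xdb x4=0x27 x5=0x2d  N=1 Z=0
after  2: x0=0xcb x1=0x25 x2=0x2c x3=0xdb x4=0x27 x5=0x2d  N=0 Z=0
after  3: x0=0xcb x1=0x25 x2=0x2c x3=0xdb x4=0xe7 x5=0x2d  N=1 Z=0
after  4: x0=0xcb x1=0x25 x2=0x2c x3=0xdb x4=0xe7 x5=0x00  N=0 Z=1
after  5: x0=0xcb x1=0xcb x2=0x2c x3=0xdb x4=0xe7 x5=0x00  N=1 Z=0
after  6: x0=0xcb x1=0xcb x2=0x2c x3=0x00 x4=0xe7 x5=0x00  N=0 Z=1
after  7: x0=0xcb x1=0xcb x2=0x2c x3=0x00 x4=0xe7 x5=0x00  N=0 Z=1
after  8: x0=0xcb x1=0xcb x2=0x2c x3=0x00 x4=0xcb x5=0x00  N=1 Z=0
-- IRQ taken; context saved, return-PC = 9 --

FLAGS = (N=1, Z=0)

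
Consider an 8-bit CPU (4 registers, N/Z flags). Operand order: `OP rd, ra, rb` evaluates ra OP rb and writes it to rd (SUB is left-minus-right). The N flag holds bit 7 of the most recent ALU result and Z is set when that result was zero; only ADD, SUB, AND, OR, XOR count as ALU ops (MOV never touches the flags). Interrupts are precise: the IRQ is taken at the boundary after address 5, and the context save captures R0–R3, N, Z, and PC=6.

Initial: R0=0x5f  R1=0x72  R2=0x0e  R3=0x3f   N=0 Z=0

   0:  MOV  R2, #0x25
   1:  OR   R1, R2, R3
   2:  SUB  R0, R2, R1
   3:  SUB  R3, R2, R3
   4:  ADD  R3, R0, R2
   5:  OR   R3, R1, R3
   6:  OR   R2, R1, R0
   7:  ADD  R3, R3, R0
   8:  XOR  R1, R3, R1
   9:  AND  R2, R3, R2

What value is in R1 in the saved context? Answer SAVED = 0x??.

SAVED = 0x3f

after  0: R0=0x5f R1=0x72 R2=0x25 R3=0x3f  N=0 Z=0
after  1: R0=0x5f R1=0x3f R2=0x25 R3=0x3f  N=0 Z=0
after  2: R0=0xe6 R1=0x3f R2=0x25 R3=0x3f  N=1 Z=0
after  3: R0=0xe6 R1=0x3f R2=0x25 R3=0xe6  N=1 Z=0
after  4: R0=0xe6 R1=0x3f R2=0x25 R3=0x0b  N=0 Z=0
after  5: R0=0xe6 R1=0x3f R2=0x25 R3=0x3f  N=0 Z=0
-- IRQ taken; context saved, return-PC = 6 --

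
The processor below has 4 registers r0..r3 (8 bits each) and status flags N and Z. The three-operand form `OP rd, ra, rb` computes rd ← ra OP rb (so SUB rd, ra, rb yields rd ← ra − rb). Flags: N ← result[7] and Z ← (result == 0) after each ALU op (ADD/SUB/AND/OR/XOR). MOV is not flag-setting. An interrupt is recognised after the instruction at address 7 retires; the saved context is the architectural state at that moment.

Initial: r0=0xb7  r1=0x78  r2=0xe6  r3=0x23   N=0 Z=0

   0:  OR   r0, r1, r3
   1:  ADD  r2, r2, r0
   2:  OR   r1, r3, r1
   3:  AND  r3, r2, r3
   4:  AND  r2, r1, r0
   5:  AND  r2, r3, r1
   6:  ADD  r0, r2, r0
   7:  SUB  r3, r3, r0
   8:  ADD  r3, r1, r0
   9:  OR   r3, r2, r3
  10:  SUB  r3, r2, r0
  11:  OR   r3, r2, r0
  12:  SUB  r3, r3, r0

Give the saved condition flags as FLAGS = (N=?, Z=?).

FLAGS = (N=1, Z=0)

after  0: r0=0x7b r1=0x78 r2=0xe6 r3=0x23  N=0 Z=0
after  1: r0=0x7b r1=0x78 r2=0x61 r3=0x23  N=0 Z=0
after  2: r0=0x7b r1=0x7b r2=0x61 r3=0x23  N=0 Z=0
after  3: r0=0x7b r1=0x7b r2=0x61 r3=0x21  N=0 Z=0
after  4: r0=0x7b r1=0x7b r2=0x7b r3=0x21  N=0 Z=0
after  5: r0=0x7b r1=0x7b r2=0x21 r3=0x21  N=0 Z=0
after  6: r0=0x9c r1=0x7b r2=0x21 r3=0x21  N=1 Z=0
after  7: r0=0x9c r1=0x7b r2=0x21 r3=0x85  N=1 Z=0
-- IRQ taken; context saved, return-PC = 8 --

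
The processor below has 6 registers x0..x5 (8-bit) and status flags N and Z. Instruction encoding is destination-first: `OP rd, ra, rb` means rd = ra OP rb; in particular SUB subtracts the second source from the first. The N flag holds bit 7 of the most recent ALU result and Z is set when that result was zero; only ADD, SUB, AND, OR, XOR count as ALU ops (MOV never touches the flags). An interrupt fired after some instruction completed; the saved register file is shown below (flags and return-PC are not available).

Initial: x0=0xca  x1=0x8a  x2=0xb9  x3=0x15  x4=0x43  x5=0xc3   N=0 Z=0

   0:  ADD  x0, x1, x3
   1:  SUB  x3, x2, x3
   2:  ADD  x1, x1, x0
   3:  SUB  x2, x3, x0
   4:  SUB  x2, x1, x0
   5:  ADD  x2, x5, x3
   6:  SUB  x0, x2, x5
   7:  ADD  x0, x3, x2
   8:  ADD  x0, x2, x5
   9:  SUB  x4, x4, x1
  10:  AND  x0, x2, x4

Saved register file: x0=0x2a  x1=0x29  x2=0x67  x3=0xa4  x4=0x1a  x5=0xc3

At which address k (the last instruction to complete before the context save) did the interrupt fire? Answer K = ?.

after  0: x0=0x9f x1=0x8a x2=0xb9 x3=0x15 x4=0x43 x5=0xc3  N=1 Z=0
after  1: x0=0x9f x1=0x8a x2=0xb9 x3=0xa4 x4=0x43 x5=0xc3  N=1 Z=0
after  2: x0=0x9f x1=0x29 x2=0xb9 x3=0xa4 x4=0x43 x5=0xc3  N=0 Z=0
after  3: x0=0x9f x1=0x29 x2=0x05 x3=0xa4 x4=0x43 x5=0xc3  N=0 Z=0
after  4: x0=0x9f x1=0x29 x2=0x8a x3=0xa4 x4=0x43 x5=0xc3  N=1 Z=0
after  5: x0=0x9f x1=0x29 x2=0x67 x3=0xa4 x4=0x43 x5=0xc3  N=0 Z=0
after  6: x0=0xa4 x1=0x29 x2=0x67 x3=0xa4 x4=0x43 x5=0xc3  N=1 Z=0
after  7: x0=0x0b x1=0x29 x2=0x67 x3=0xa4 x4=0x43 x5=0xc3  N=0 Z=0
after  8: x0=0x2a x1=0x29 x2=0x67 x3=0xa4 x4=0x43 x5=0xc3  N=0 Z=0
after  9: x0=0x2a x1=0x29 x2=0x67 x3=0xa4 x4=0x1a x5=0xc3  N=0 Z=0
-- IRQ taken; context saved, return-PC = 10 --

K = 9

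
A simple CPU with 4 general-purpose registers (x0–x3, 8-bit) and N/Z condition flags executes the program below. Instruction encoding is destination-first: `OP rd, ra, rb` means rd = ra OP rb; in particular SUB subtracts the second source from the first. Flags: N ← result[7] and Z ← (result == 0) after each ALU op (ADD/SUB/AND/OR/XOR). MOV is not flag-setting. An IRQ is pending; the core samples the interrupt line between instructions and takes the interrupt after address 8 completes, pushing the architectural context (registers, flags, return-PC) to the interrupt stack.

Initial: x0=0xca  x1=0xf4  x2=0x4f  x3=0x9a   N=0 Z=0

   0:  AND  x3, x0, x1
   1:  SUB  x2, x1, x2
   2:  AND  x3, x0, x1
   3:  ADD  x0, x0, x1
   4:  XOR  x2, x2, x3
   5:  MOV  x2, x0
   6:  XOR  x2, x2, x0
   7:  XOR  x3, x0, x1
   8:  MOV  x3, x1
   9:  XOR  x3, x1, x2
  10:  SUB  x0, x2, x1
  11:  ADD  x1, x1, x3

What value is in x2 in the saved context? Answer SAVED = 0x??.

SAVED = 0x00

after  0: x0=0xca x1=0xf4 x2=0x4f x3=0xc0  N=1 Z=0
after  1: x0=0xca x1=0xf4 x2=0xa5 x3=0xc0  N=1 Z=0
after  2: x0=0xca x1=0xf4 x2=0xa5 x3=0xc0  N=1 Z=0
after  3: x0=0xbe x1=0xf4 x2=0xa5 x3=0xc0  N=1 Z=0
after  4: x0=0xbe x1=0xf4 x2=0x65 x3=0xc0  N=0 Z=0
after  5: x0=0xbe x1=0xf4 x2=0xbe x3=0xc0  N=0 Z=0
after  6: x0=0xbe x1=0xf4 x2=0x00 x3=0xc0  N=0 Z=1
after  7: x0=0xbe x1=0xf4 x2=0x00 x3=0x4a  N=0 Z=0
after  8: x0=0xbe x1=0xf4 x2=0x00 x3=0xf4  N=0 Z=0
-- IRQ taken; context saved, return-PC = 9 --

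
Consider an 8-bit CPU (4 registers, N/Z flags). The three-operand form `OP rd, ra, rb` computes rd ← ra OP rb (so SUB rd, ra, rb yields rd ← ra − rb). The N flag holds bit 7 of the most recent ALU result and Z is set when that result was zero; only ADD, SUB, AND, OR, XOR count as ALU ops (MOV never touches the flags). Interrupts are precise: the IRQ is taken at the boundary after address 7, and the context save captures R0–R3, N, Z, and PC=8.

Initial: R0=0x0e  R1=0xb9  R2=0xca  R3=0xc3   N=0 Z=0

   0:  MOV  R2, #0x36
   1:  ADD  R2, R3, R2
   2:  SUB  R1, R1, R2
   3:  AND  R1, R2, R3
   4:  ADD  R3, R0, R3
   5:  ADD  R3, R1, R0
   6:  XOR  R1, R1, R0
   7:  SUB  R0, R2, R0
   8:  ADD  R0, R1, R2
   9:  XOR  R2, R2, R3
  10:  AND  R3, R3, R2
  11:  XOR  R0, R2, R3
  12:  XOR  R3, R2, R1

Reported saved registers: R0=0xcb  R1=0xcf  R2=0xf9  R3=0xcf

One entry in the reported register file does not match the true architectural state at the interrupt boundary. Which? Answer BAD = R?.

after  0: R0=0x0e R1=0xb9 R2=0x36 R3=0xc3  N=0 Z=0
after  1: R0=0x0e R1=0xb9 R2=0xf9 R3=0xc3  N=1 Z=0
after  2: R0=0x0e R1=0xc0 R2=0xf9 R3=0xc3  N=1 Z=0
after  3: R0=0x0e R1=0xc1 R2=0xf9 R3=0xc3  N=1 Z=0
after  4: R0=0x0e R1=0xc1 R2=0xf9 R3=0xd1  N=1 Z=0
after  5: R0=0x0e R1=0xc1 R2=0xf9 R3=0xcf  N=1 Z=0
after  6: R0=0x0e R1=0xcf R2=0xf9 R3=0xcf  N=1 Z=0
after  7: R0=0xeb R1=0xcf R2=0xf9 R3=0xcf  N=1 Z=0
-- IRQ taken; context saved, return-PC = 8 --
mismatch: R0: reported 0xcb vs actual 0xeb

BAD = R0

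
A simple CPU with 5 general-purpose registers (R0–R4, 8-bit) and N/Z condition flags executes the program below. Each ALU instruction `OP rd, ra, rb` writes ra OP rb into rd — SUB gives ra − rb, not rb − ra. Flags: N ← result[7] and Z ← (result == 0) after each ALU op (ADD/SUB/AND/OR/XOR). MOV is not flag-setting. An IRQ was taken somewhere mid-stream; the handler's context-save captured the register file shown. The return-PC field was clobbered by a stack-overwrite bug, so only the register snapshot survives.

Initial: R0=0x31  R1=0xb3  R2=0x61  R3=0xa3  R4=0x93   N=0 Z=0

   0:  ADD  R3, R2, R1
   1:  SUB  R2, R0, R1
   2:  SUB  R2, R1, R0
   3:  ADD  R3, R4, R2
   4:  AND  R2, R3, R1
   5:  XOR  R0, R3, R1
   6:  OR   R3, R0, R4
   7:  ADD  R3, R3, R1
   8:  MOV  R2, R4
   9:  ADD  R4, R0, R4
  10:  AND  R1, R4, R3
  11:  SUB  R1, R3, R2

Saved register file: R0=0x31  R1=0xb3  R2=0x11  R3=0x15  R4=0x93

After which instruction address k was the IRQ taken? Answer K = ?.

after  0: R0=0x31 R1=0xb3 R2=0x61 R3=0x14 R4=0x93  N=0 Z=0
after  1: R0=0x31 R1=0xb3 R2=0x7e R3=0x14 R4=0x93  N=0 Z=0
after  2: R0=0x31 R1=0xb3 R2=0x82 R3=0x14 R4=0x93  N=1 Z=0
after  3: R0=0x31 R1=0xb3 R2=0x82 R3=0x15 R4=0x93  N=0 Z=0
after  4: R0=0x31 R1=0xb3 R2=0x11 R3=0x15 R4=0x93  N=0 Z=0
-- IRQ taken; context saved, return-PC = 5 --

K = 4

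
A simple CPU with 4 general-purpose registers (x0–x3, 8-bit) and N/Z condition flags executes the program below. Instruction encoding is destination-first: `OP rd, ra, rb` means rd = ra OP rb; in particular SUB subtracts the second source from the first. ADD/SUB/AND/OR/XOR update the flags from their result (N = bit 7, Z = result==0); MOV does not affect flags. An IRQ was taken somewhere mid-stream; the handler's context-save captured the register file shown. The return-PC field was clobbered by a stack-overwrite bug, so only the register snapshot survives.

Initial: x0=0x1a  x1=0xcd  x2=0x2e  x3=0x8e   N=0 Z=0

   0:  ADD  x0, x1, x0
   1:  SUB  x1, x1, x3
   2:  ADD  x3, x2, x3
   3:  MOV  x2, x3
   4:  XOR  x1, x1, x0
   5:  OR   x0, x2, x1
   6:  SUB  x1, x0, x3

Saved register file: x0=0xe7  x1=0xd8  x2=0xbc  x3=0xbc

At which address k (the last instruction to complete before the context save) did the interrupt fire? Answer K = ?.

after  0: x0=0xe7 x1=0xcd x2=0x2e x3=0x8e  N=1 Z=0
after  1: x0=0xe7 x1=0x3f x2=0x2e x3=0x8e  N=0 Z=0
after  2: x0=0xe7 x1=0x3f x2=0x2e x3=0xbc  N=1 Z=0
after  3: x0=0xe7 x1=0x3f x2=0xbc x3=0xbc  N=1 Z=0
after  4: x0=0xe7 x1=0xd8 x2=0xbc x3=0xbc  N=1 Z=0
-- IRQ taken; context saved, return-PC = 5 --

K = 4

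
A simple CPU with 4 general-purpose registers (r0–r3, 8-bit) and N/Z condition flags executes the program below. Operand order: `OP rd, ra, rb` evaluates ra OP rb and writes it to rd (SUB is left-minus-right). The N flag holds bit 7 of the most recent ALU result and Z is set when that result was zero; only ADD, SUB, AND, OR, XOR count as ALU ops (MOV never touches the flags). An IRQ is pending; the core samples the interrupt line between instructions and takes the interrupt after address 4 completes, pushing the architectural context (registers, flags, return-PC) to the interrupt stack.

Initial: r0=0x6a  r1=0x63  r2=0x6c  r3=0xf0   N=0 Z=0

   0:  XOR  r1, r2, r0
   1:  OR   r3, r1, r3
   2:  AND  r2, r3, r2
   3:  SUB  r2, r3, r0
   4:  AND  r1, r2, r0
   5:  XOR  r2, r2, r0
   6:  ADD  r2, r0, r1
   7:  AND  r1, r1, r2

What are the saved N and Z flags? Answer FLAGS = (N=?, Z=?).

after  0: r0=0x6a r1=0x06 r2=0x6c r3=0xf0  N=0 Z=0
after  1: r0=0x6a r1=0x06 r2=0x6c r3=0xf6  N=1 Z=0
after  2: r0=0x6a r1=0x06 r2=0x64 r3=0xf6  N=0 Z=0
after  3: r0=0x6a r1=0x06 r2=0x8c r3=0xf6  N=1 Z=0
after  4: r0=0x6a r1=0x08 r2=0x8c r3=0xf6  N=0 Z=0
-- IRQ taken; context saved, return-PC = 5 --

FLAGS = (N=0, Z=0)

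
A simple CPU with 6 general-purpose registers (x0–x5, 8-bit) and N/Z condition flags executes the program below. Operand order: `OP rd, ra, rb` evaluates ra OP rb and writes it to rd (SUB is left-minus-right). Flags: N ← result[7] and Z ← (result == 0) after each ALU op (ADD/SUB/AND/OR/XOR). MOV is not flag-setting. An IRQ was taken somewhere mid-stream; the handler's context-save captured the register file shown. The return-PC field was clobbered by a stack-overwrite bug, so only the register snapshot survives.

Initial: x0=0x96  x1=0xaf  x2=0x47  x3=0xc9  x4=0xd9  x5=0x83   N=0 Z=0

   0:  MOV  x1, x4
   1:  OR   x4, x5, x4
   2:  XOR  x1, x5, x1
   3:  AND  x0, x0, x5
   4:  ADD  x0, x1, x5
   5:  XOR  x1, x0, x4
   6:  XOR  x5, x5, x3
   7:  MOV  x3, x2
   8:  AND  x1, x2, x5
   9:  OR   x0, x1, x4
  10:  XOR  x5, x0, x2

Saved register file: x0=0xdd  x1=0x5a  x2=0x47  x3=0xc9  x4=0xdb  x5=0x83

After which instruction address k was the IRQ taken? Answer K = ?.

K = 4

after  0: x0=0x96 x1=0xd9 x2=0x47 x3=0xc9 x4=0xd9 x5=0x83  N=0 Z=0
after  1: x0=0x96 x1=0xd9 x2=0x47 x3=0xc9 x4=0xdb x5=0x83  N=1 Z=0
after  2: x0=0x96 x1=0x5a x2=0x47 x3=0xc9 x4=0xdb x5=0x83  N=0 Z=0
after  3: x0=0x82 x1=0x5a x2=0x47 x3=0xc9 x4=0xdb x5=0x83  N=1 Z=0
after  4: x0=0xdd x1=0x5a x2=0x47 x3=0xc9 x4=0xdb x5=0x83  N=1 Z=0
-- IRQ taken; context saved, return-PC = 5 --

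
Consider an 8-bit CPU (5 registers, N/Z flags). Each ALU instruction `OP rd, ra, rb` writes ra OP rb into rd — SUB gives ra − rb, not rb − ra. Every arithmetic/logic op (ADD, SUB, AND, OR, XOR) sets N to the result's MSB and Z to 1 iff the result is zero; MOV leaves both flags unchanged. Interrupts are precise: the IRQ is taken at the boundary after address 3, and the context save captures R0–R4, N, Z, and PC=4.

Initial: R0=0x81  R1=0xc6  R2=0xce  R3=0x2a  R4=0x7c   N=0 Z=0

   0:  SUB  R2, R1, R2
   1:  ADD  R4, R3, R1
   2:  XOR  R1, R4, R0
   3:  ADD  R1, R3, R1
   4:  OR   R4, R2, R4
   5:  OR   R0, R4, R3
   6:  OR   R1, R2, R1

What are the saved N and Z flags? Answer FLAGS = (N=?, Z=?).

after  0: R0=0x81 R1=0xc6 R2=0xf8 R3=0x2a R4=0x7c  N=1 Z=0
after  1: R0=0x81 R1=0xc6 R2=0xf8 R3=0x2a R4=0xf0  N=1 Z=0
after  2: R0=0x81 R1=0x71 R2=0xf8 R3=0x2a R4=0xf0  N=0 Z=0
after  3: R0=0x81 R1=0x9b R2=0xf8 R3=0x2a R4=0xf0  N=1 Z=0
-- IRQ taken; context saved, return-PC = 4 --

FLAGS = (N=1, Z=0)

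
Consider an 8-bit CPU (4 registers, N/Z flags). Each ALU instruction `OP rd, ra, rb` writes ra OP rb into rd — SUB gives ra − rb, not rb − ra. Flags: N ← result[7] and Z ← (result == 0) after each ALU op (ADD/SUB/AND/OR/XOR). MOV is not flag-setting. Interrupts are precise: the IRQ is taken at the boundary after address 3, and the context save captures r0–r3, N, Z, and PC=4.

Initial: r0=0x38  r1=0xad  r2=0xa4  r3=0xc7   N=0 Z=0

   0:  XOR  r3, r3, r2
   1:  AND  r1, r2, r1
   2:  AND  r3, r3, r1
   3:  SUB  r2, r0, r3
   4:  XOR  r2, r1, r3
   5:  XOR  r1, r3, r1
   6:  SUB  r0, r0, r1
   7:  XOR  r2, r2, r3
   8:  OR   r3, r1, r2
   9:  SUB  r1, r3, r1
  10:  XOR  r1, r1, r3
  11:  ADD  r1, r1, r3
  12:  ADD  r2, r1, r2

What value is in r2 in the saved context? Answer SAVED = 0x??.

after  0: r0=0x38 r1=0xad r2=0xa4 r3=0x63  N=0 Z=0
after  1: r0=0x38 r1=0xa4 r2=0xa4 r3=0x63  N=1 Z=0
after  2: r0=0x38 r1=0xa4 r2=0xa4 r3=0x20  N=0 Z=0
after  3: r0=0x38 r1=0xa4 r2=0x18 r3=0x20  N=0 Z=0
-- IRQ taken; context saved, return-PC = 4 --

SAVED = 0x18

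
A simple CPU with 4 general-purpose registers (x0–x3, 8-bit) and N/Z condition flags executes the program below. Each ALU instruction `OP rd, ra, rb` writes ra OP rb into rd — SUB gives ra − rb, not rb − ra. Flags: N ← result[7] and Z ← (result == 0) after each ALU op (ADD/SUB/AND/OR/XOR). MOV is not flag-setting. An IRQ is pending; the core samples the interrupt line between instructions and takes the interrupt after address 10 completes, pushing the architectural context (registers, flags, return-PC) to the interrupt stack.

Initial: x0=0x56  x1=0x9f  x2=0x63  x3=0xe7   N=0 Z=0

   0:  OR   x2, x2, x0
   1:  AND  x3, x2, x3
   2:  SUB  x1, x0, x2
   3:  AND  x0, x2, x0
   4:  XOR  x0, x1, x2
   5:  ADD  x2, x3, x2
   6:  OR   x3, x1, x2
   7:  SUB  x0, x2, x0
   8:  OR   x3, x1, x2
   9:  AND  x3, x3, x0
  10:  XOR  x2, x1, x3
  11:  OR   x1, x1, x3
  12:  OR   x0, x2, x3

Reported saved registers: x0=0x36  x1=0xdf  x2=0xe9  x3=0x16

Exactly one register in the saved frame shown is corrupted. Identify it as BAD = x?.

BAD = x2

after  0: x0=0x56 x1=0x9f x2=0x77 x3=0xe7  N=0 Z=0
after  1: x0=0x56 x1=0x9f x2=0x77 x3=0x67  N=0 Z=0
after  2: x0=0x56 x1=0xdf x2=0x77 x3=0x67  N=1 Z=0
after  3: x0=0x56 x1=0xdf x2=0x77 x3=0x67  N=0 Z=0
after  4: x0=0xa8 x1=0xdf x2=0x77 x3=0x67  N=1 Z=0
after  5: x0=0xa8 x1=0xdf x2=0xde x3=0x67  N=1 Z=0
after  6: x0=0xa8 x1=0xdf x2=0xde x3=0xdf  N=1 Z=0
after  7: x0=0x36 x1=0xdf x2=0xde x3=0xdf  N=0 Z=0
after  8: x0=0x36 x1=0xdf x2=0xde x3=0xdf  N=1 Z=0
after  9: x0=0x36 x1=0xdf x2=0xde x3=0x16  N=0 Z=0
after 10: x0=0x36 x1=0xdf x2=0xc9 x3=0x16  N=1 Z=0
-- IRQ taken; context saved, return-PC = 11 --
mismatch: x2: reported 0xe9 vs actual 0xc9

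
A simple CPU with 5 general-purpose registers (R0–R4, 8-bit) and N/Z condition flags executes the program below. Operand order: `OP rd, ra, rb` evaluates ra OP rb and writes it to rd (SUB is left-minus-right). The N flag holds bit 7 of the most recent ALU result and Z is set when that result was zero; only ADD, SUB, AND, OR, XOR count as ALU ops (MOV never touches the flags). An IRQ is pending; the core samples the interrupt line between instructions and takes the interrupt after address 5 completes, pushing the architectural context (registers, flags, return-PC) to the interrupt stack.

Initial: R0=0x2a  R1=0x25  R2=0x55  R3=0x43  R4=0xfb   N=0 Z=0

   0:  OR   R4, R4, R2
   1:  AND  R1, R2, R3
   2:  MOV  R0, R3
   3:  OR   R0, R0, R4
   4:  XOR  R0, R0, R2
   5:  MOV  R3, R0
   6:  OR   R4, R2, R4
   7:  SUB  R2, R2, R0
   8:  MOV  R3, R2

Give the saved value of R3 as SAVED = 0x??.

SAVED = 0xaa

after  0: R0=0x2a R1=0x25 R2=0x55 R3=0x43 R4=0xff  N=1 Z=0
after  1: R0=0x2a R1=0x41 R2=0x55 R3=0x43 R4=0xff  N=0 Z=0
after  2: R0=0x43 R1=0x41 R2=0x55 R3=0x43 R4=0xff  N=0 Z=0
after  3: R0=0xff R1=0x41 R2=0x55 R3=0x43 R4=0xff  N=1 Z=0
after  4: R0=0xaa R1=0x41 R2=0x55 R3=0x43 R4=0xff  N=1 Z=0
after  5: R0=0xaa R1=0x41 R2=0x55 R3=0xaa R4=0xff  N=1 Z=0
-- IRQ taken; context saved, return-PC = 6 --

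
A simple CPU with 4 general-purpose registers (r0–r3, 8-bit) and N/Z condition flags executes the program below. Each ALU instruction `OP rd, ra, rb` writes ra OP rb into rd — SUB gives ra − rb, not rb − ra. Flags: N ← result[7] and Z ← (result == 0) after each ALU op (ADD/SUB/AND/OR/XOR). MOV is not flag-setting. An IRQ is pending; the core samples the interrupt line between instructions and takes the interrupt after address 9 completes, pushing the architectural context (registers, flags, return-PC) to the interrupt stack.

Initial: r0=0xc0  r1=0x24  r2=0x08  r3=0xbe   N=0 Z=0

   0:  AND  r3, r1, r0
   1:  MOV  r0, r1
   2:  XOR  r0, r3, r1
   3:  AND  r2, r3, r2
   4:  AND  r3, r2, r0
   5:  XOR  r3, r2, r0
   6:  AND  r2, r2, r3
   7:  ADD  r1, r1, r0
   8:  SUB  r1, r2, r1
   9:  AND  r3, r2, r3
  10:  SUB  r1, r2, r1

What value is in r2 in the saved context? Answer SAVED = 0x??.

after  0: r0=0xc0 r1=0x24 r2=0x08 r3=0x00  N=0 Z=1
after  1: r0=0x24 r1=0x24 r2=0x08 r3=0x00  N=0 Z=1
after  2: r0=0x24 r1=0x24 r2=0x08 r3=0x00  N=0 Z=0
after  3: r0=0x24 r1=0x24 r2=0x00 r3=0x00  N=0 Z=1
after  4: r0=0x24 r1=0x24 r2=0x00 r3=0x00  N=0 Z=1
after  5: r0=0x24 r1=0x24 r2=0x00 r3=0x24  N=0 Z=0
after  6: r0=0x24 r1=0x24 r2=0x00 r3=0x24  N=0 Z=1
after  7: r0=0x24 r1=0x48 r2=0x00 r3=0x24  N=0 Z=0
after  8: r0=0x24 r1=0xb8 r2=0x00 r3=0x24  N=1 Z=0
after  9: r0=0x24 r1=0xb8 r2=0x00 r3=0x00  N=0 Z=1
-- IRQ taken; context saved, return-PC = 10 --

SAVED = 0x00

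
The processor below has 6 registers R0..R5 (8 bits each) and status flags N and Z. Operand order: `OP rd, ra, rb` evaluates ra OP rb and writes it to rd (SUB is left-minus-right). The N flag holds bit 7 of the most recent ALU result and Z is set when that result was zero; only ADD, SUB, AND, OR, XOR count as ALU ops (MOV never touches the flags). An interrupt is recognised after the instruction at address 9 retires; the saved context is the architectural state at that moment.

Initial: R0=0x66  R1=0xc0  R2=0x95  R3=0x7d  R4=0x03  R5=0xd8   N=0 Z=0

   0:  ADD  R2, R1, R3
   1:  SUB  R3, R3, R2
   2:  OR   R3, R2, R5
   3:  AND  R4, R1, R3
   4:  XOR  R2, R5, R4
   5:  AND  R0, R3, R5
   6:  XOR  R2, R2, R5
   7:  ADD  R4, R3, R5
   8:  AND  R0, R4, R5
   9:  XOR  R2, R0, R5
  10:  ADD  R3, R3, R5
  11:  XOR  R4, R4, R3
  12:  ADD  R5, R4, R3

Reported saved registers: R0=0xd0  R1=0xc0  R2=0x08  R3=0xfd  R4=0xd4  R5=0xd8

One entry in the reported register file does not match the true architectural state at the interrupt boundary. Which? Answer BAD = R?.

BAD = R4

after  0: R0=0x66 R1=0xc0 R2=0x3d R3=0x7d R4=0x03 R5=0xd8  N=0 Z=0
after  1: R0=0x66 R1=0xc0 R2=0x3d R3=0x40 R4=0x03 R5=0xd8  N=0 Z=0
after  2: R0=0x66 R1=0xc0 R2=0x3d R3=0xfd R4=0x03 R5=0xd8  N=1 Z=0
after  3: R0=0x66 R1=0xc0 R2=0x3d R3=0xfd R4=0xc0 R5=0xd8  N=1 Z=0
after  4: R0=0x66 R1=0xc0 R2=0x18 R3=0xfd R4=0xc0 R5=0xd8  N=0 Z=0
after  5: R0=0xd8 R1=0xc0 R2=0x18 R3=0xfd R4=0xc0 R5=0xd8  N=1 Z=0
after  6: R0=0xd8 R1=0xc0 R2=0xc0 R3=0xfd R4=0xc0 R5=0xd8  N=1 Z=0
after  7: R0=0xd8 R1=0xc0 R2=0xc0 R3=0xfd R4=0xd5 R5=0xd8  N=1 Z=0
after  8: R0=0xd0 R1=0xc0 R2=0xc0 R3=0xfd R4=0xd5 R5=0xd8  N=1 Z=0
after  9: R0=0xd0 R1=0xc0 R2=0x08 R3=0xfd R4=0xd5 R5=0xd8  N=0 Z=0
-- IRQ taken; context saved, return-PC = 10 --
mismatch: R4: reported 0xd4 vs actual 0xd5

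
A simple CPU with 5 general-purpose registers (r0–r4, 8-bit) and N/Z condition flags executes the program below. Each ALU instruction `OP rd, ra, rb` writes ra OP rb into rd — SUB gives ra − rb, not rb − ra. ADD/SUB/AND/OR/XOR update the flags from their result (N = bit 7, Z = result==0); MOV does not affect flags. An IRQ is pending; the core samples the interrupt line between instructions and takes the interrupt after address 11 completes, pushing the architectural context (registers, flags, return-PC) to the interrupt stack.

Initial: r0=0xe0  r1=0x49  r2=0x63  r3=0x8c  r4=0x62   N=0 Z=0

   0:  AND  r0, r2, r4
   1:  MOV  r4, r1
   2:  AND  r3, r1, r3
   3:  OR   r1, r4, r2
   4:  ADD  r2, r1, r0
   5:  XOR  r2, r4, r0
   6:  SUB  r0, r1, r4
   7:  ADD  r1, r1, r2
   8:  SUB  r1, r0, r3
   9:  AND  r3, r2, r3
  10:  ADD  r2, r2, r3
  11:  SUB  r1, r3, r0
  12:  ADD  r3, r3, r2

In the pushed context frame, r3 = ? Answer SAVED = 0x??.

after  0: r0=0x62 r1=0x49 r2=0x63 r3=0x8c r4=0x62  N=0 Z=0
after  1: r0=0x62 r1=0x49 r2=0x63 r3=0x8c r4=0x49  N=0 Z=0
after  2: r0=0x62 r1=0x49 r2=0x63 r3=0x08 r4=0x49  N=0 Z=0
after  3: r0=0x62 r1=0x6b r2=0x63 r3=0x08 r4=0x49  N=0 Z=0
after  4: r0=0x62 r1=0x6b r2=0xcd r3=0x08 r4=0x49  N=1 Z=0
after  5: r0=0x62 r1=0x6b r2=0x2b r3=0x08 r4=0x49  N=0 Z=0
after  6: r0=0x22 r1=0x6b r2=0x2b r3=0x08 r4=0x49  N=0 Z=0
after  7: r0=0x22 r1=0x96 r2=0x2b r3=0x08 r4=0x49  N=1 Z=0
after  8: r0=0x22 r1=0x1a r2=0x2b r3=0x08 r4=0x49  N=0 Z=0
after  9: r0=0x22 r1=0x1a r2=0x2b r3=0x08 r4=0x49  N=0 Z=0
after 10: r0=0x22 r1=0x1a r2=0x33 r3=0x08 r4=0x49  N=0 Z=0
after 11: r0=0x22 r1=0xe6 r2=0x33 r3=0x08 r4=0x49  N=1 Z=0
-- IRQ taken; context saved, return-PC = 12 --

SAVED = 0x08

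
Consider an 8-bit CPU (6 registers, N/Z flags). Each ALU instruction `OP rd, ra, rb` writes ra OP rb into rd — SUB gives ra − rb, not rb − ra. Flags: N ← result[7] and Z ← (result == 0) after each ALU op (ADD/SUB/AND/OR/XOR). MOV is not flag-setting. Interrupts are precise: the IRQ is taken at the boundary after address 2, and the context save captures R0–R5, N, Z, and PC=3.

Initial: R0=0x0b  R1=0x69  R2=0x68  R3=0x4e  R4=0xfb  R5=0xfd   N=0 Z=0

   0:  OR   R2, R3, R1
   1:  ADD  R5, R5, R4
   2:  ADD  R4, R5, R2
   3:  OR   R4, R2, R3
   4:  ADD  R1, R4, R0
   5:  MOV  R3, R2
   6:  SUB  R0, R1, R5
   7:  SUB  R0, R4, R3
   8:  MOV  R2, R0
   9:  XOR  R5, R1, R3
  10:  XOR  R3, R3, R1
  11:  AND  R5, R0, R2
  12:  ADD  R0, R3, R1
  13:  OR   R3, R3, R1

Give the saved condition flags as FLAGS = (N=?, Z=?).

after  0: R0=0x0b R1=0x69 R2=0x6f R3=0x4e R4=0xfb R5=0xfd  N=0 Z=0
after  1: R0=0x0b R1=0x69 R2=0x6f R3=0x4e R4=0xfb R5=0xf8  N=1 Z=0
after  2: R0=0x0b R1=0x69 R2=0x6f R3=0x4e R4=0x67 R5=0xf8  N=0 Z=0
-- IRQ taken; context saved, return-PC = 3 --

FLAGS = (N=0, Z=0)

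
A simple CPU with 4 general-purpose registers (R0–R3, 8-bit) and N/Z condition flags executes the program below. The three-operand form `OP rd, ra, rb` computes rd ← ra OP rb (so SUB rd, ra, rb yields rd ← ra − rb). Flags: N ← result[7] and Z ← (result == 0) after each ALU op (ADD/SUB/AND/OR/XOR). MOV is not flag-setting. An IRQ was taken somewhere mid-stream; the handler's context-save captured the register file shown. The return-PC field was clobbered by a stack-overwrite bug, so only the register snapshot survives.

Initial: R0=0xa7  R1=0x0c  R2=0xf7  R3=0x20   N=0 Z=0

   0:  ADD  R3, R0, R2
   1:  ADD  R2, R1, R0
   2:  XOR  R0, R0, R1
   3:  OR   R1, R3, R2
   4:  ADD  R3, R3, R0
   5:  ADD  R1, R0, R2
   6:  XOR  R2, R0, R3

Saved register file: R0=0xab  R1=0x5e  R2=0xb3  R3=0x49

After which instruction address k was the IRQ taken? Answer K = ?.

after  0: R0=0xa7 R1=0x0c R2=0xf7 R3=0x9e  N=1 Z=0
after  1: R0=0xa7 R1=0x0c R2=0xb3 R3=0x9e  N=1 Z=0
after  2: R0=0xab R1=0x0c R2=0xb3 R3=0x9e  N=1 Z=0
after  3: R0=0xab R1=0xbf R2=0xb3 R3=0x9e  N=1 Z=0
after  4: R0=0xab R1=0xbf R2=0xb3 R3=0x49  N=0 Z=0
after  5: R0=0xab R1=0x5e R2=0xb3 R3=0x49  N=0 Z=0
-- IRQ taken; context saved, return-PC = 6 --

K = 5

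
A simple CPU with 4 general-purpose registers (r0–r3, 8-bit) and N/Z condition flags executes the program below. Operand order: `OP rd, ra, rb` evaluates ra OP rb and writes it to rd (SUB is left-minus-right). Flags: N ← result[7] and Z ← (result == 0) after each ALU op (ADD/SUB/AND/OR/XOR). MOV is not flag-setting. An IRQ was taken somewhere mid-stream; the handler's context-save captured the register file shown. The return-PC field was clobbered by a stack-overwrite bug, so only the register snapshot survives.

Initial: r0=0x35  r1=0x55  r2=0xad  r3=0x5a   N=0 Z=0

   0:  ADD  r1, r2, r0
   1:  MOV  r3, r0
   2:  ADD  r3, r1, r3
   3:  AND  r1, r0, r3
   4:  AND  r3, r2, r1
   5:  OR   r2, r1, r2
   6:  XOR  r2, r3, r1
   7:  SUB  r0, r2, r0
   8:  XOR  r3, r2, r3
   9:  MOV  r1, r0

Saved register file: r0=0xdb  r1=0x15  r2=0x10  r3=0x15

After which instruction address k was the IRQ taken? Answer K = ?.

K = 8

after  0: r0=0x35 r1=0xe2 r2=0xad r3=0x5a  N=1 Z=0
after  1: r0=0x35 r1=0xe2 r2=0xad r3=0x35  N=1 Z=0
after  2: r0=0x35 r1=0xe2 r2=0xad r3=0x17  N=0 Z=0
after  3: r0=0x35 r1=0x15 r2=0xad r3=0x17  N=0 Z=0
after  4: r0=0x35 r1=0x15 r2=0xad r3=0x05  N=0 Z=0
after  5: r0=0x35 r1=0x15 r2=0xbd r3=0x05  N=1 Z=0
after  6: r0=0x35 r1=0x15 r2=0x10 r3=0x05  N=0 Z=0
after  7: r0=0xdb r1=0x15 r2=0x10 r3=0x05  N=1 Z=0
after  8: r0=0xdb r1=0x15 r2=0x10 r3=0x15  N=0 Z=0
-- IRQ taken; context saved, return-PC = 9 --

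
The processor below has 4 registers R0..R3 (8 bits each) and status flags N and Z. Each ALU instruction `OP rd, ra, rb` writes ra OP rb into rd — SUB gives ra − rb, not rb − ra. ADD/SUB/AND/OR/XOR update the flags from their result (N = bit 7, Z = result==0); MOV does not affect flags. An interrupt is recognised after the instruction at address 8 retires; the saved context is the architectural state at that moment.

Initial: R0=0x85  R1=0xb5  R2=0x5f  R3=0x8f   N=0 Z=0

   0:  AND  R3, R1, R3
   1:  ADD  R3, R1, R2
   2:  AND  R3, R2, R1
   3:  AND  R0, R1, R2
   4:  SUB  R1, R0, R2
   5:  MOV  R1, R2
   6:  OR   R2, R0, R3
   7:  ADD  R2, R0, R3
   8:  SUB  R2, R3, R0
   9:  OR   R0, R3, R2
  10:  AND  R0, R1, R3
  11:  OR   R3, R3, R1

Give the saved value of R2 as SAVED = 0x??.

SAVED = 0x00

after  0: R0=0x85 R1=0xb5 R2=0x5f R3=0x85  N=1 Z=0
after  1: R0=0x85 R1=0xb5 R2=0x5f R3=0x14  N=0 Z=0
after  2: R0=0x85 R1=0xb5 R2=0x5f R3=0x15  N=0 Z=0
after  3: R0=0x15 R1=0xb5 R2=0x5f R3=0x15  N=0 Z=0
after  4: R0=0x15 R1=0xb6 R2=0x5f R3=0x15  N=1 Z=0
after  5: R0=0x15 R1=0x5f R2=0x5f R3=0x15  N=1 Z=0
after  6: R0=0x15 R1=0x5f R2=0x15 R3=0x15  N=0 Z=0
after  7: R0=0x15 R1=0x5f R2=0x2a R3=0x15  N=0 Z=0
after  8: R0=0x15 R1=0x5f R2=0x00 R3=0x15  N=0 Z=1
-- IRQ taken; context saved, return-PC = 9 --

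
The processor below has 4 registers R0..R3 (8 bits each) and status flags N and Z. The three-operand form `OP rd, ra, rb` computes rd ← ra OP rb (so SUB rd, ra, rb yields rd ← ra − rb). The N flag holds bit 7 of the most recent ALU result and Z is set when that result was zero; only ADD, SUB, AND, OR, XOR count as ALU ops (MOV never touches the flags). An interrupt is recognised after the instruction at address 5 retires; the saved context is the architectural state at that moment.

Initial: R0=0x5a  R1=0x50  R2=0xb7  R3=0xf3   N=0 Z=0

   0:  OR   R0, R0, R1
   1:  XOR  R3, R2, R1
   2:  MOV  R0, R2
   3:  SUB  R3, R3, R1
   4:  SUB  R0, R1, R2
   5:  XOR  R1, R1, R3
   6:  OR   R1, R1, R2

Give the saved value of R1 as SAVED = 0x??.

after  0: R0=0x5a R1=0x50 R2=0xb7 R3=0xf3  N=0 Z=0
after  1: R0=0x5a R1=0x50 R2=0xb7 R3=0xe7  N=1 Z=0
after  2: R0=0xb7 R1=0x50 R2=0xb7 R3=0xe7  N=1 Z=0
after  3: R0=0xb7 R1=0x50 R2=0xb7 R3=0x97  N=1 Z=0
after  4: R0=0x99 R1=0x50 R2=0xb7 R3=0x97  N=1 Z=0
after  5: R0=0x99 R1=0xc7 R2=0xb7 R3=0x97  N=1 Z=0
-- IRQ taken; context saved, return-PC = 6 --

SAVED = 0xc7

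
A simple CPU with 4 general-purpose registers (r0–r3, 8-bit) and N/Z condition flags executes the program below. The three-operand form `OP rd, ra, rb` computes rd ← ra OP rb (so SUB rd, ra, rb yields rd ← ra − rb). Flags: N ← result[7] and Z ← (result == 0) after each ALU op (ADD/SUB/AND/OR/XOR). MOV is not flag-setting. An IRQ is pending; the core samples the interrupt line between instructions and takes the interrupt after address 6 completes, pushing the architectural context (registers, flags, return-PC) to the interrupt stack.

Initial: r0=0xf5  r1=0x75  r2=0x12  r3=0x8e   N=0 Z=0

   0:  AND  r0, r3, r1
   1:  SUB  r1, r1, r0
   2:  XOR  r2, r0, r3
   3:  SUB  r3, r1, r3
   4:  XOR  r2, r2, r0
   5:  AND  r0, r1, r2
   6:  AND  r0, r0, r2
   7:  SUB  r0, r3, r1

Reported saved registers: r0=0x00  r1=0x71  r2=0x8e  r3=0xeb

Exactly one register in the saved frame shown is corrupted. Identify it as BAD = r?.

BAD = r3

after  0: r0=0x04 r1=0x75 r2=0x12 r3=0x8e  N=0 Z=0
after  1: r0=0x04 r1=0x71 r2=0x12 r3=0x8e  N=0 Z=0
after  2: r0=0x04 r1=0x71 r2=0x8a r3=0x8e  N=1 Z=0
after  3: r0=0x04 r1=0x71 r2=0x8a r3=0xe3  N=1 Z=0
after  4: r0=0x04 r1=0x71 r2=0x8e r3=0xe3  N=1 Z=0
after  5: r0=0x00 r1=0x71 r2=0x8e r3=0xe3  N=0 Z=1
after  6: r0=0x00 r1=0x71 r2=0x8e r3=0xe3  N=0 Z=1
-- IRQ taken; context saved, return-PC = 7 --
mismatch: r3: reported 0xeb vs actual 0xe3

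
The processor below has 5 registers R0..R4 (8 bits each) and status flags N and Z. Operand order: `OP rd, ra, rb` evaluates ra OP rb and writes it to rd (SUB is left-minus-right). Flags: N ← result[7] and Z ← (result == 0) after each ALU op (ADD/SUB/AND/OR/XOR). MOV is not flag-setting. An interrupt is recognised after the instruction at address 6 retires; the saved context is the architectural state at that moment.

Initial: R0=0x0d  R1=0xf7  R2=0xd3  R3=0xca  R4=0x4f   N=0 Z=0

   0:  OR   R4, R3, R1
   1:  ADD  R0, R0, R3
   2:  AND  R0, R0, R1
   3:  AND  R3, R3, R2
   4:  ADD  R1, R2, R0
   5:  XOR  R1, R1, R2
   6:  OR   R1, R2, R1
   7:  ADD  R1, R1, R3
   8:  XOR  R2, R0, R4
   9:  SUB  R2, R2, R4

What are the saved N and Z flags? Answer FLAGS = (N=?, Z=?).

after  0: R0=0x0d R1=0xf7 R2=0xd3 R3=0xca R4=0xff  N=1 Z=0
after  1: R0=0xd7 R1=0xf7 R2=0xd3 R3=0xca R4=0xff  N=1 Z=0
after  2: R0=0xd7 R1=0xf7 R2=0xd3 R3=0xca R4=0xff  N=1 Z=0
after  3: R0=0xd7 R1=0xf7 R2=0xd3 R3=0xc2 R4=0xff  N=1 Z=0
after  4: R0=0xd7 R1=0xaa R2=0xd3 R3=0xc2 R4=0xff  N=1 Z=0
after  5: R0=0xd7 R1=0x79 R2=0xd3 R3=0xc2 R4=0xff  N=0 Z=0
after  6: R0=0xd7 R1=0xfb R2=0xd3 R3=0xc2 R4=0xff  N=1 Z=0
-- IRQ taken; context saved, return-PC = 7 --

FLAGS = (N=1, Z=0)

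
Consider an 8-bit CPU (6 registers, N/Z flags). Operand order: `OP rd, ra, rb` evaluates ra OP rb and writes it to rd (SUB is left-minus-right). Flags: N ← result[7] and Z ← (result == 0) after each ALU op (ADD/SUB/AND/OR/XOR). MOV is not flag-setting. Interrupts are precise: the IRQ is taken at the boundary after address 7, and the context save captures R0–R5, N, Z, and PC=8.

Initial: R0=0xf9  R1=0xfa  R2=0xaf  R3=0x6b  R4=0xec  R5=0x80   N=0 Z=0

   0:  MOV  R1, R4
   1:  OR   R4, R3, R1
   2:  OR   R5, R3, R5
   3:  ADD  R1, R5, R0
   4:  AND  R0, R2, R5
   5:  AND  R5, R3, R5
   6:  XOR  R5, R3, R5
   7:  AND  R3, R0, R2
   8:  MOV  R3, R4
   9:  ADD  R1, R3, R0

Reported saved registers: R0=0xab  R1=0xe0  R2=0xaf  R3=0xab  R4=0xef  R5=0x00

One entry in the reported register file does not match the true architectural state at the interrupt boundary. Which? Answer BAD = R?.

after  0: R0=0xf9 R1=0xec R2=0xaf R3=0x6b R4=0xec R5=0x80  N=0 Z=0
after  1: R0=0xf9 R1=0xec R2=0xaf R3=0x6b R4=0xef R5=0x80  N=1 Z=0
after  2: R0=0xf9 R1=0xec R2=0xaf R3=0x6b R4=0xef R5=0xeb  N=1 Z=0
after  3: R0=0xf9 R1=0xe4 R2=0xaf R3=0x6b R4=0xef R5=0xeb  N=1 Z=0
after  4: R0=0xab R1=0xe4 R2=0xaf R3=0x6b R4=0xef R5=0xeb  N=1 Z=0
after  5: R0=0xab R1=0xe4 R2=0xaf R3=0x6b R4=0xef R5=0x6b  N=0 Z=0
after  6: R0=0xab R1=0xe4 R2=0xaf R3=0x6b R4=0xef R5=0x00  N=0 Z=1
after  7: R0=0xab R1=0xe4 R2=0xaf R3=0xab R4=0xef R5=0x00  N=1 Z=0
-- IRQ taken; context saved, return-PC = 8 --
mismatch: R1: reported 0xe0 vs actual 0xe4

BAD = R1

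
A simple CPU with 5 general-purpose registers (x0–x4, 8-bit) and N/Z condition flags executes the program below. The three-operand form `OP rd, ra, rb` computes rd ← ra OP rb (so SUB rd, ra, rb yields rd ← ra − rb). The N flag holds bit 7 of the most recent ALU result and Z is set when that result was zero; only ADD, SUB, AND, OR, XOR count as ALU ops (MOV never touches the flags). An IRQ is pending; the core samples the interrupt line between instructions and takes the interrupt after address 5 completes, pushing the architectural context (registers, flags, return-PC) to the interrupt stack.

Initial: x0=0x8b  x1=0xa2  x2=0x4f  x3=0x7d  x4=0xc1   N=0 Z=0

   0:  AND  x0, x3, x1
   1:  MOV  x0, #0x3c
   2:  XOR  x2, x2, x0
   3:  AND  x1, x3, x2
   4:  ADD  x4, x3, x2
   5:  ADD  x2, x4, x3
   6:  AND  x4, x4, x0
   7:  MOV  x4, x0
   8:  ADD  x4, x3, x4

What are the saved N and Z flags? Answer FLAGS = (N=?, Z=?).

FLAGS = (N=0, Z=0)

after  0: x0=0x20 x1=0xa2 x2=0x4f x3=0x7d x4=0xc1  N=0 Z=0
after  1: x0=0x3c x1=0xa2 x2=0x4f x3=0x7d x4=0xc1  N=0 Z=0
after  2: x0=0x3c x1=0xa2 x2=0x73 x3=0x7d x4=0xc1  N=0 Z=0
after  3: x0=0x3c x1=0x71 x2=0x73 x3=0x7d x4=0xc1  N=0 Z=0
after  4: x0=0x3c x1=0x71 x2=0x73 x3=0x7d x4=0xf0  N=1 Z=0
after  5: x0=0x3c x1=0x71 x2=0x6d x3=0x7d x4=0xf0  N=0 Z=0
-- IRQ taken; context saved, return-PC = 6 --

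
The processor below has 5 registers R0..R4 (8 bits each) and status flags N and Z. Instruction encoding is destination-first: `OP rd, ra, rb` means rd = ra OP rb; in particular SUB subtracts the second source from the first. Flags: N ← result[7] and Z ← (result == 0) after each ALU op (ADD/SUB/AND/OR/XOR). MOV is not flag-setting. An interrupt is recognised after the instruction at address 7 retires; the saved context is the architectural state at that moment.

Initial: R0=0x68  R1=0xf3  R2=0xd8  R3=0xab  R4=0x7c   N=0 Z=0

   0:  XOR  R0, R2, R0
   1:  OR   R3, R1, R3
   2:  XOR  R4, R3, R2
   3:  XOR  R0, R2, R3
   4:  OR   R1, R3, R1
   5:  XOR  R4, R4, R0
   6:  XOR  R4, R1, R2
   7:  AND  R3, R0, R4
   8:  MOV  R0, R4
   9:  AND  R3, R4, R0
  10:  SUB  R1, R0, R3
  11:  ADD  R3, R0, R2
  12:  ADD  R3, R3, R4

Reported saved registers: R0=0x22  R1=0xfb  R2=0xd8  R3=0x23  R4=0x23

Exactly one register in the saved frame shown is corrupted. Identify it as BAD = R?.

after  0: R0=0xb0 R1=0xf3 R2=0xd8 R3=0xab R4=0x7c  N=1 Z=0
after  1: R0=0xb0 R1=0xf3 R2=0xd8 R3=0xfb R4=0x7c  N=1 Z=0
after  2: R0=0xb0 R1=0xf3 R2=0xd8 R3=0xfb R4=0x23  N=0 Z=0
after  3: R0=0x23 R1=0xf3 R2=0xd8 R3=0xfb R4=0x23  N=0 Z=0
after  4: R0=0x23 R1=0xfb R2=0xd8 R3=0xfb R4=0x23  N=1 Z=0
after  5: R0=0x23 R1=0xfb R2=0xd8 R3=0xfb R4=0x00  N=0 Z=1
after  6: R0=0x23 R1=0xfb R2=0xd8 R3=0xfb R4=0x23  N=0 Z=0
after  7: R0=0x23 R1=0xfb R2=0xd8 R3=0x23 R4=0x23  N=0 Z=0
-- IRQ taken; context saved, return-PC = 8 --
mismatch: R0: reported 0x22 vs actual 0x23

BAD = R0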